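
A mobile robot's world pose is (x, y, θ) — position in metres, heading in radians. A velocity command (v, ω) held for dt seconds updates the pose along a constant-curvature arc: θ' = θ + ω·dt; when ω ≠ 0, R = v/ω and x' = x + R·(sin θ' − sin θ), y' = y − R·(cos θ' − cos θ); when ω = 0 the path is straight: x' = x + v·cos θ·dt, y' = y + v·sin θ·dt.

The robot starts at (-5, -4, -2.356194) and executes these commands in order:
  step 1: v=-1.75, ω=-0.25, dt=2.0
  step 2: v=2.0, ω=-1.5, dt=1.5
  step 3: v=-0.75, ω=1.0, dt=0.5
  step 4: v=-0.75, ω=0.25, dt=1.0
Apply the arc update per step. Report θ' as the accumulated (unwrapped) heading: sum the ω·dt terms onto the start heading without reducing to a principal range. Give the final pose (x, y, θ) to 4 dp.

(-3.5095, -1.5373, -4.3562)

step 1: θ'=-2.8562 (R=7.0000) → pose (-2.0210, -2.2329, -2.8562)
step 2: θ'=-5.1062 (R=-1.3333) → pose (-3.6277, -0.4419, -5.1062)
step 3: θ'=-4.6062 (R=-0.7500) → pose (-3.6809, -0.8092, -4.6062)
step 4: θ'=-4.3562 (R=-3.0000) → pose (-3.5095, -1.5373, -4.3562)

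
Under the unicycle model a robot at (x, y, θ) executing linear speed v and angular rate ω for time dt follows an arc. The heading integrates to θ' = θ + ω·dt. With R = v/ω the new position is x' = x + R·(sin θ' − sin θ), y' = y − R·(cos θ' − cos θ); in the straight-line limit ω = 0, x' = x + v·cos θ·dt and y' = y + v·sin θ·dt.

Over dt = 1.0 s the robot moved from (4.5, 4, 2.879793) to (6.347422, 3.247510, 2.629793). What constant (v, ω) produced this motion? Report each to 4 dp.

v = -2.0000, ω = -0.2500

Δθ = 2.629793 − 2.879793 = -0.250000
ω = Δθ/dt = -0.250000/1.0 = -0.2500
R = Δx/(sin θ' − sin θ) = 8.0000
v = R·ω = 8.0000·-0.2500 = -2.0000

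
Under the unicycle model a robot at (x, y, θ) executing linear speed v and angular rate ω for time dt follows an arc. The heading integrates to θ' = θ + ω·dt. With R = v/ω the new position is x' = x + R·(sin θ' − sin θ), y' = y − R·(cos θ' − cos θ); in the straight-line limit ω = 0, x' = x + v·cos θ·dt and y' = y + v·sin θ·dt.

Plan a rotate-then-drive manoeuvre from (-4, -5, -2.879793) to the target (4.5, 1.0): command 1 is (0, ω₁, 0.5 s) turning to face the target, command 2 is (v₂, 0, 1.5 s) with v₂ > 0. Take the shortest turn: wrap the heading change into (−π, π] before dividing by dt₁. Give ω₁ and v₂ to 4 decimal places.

ω₁ = -5.5775, v₂ = 6.9362

heading to target = atan2(1−-5, 4.5−-4) = 0.6147
Δθ = wrap(0.6147 − -2.8798) = -2.7887; ω₁ = Δθ/dt₁ = -5.5775
distance = √((4.5−-4)² + (1−-5)²) = 10.4043; v₂ = distance/dt₂ = 6.9362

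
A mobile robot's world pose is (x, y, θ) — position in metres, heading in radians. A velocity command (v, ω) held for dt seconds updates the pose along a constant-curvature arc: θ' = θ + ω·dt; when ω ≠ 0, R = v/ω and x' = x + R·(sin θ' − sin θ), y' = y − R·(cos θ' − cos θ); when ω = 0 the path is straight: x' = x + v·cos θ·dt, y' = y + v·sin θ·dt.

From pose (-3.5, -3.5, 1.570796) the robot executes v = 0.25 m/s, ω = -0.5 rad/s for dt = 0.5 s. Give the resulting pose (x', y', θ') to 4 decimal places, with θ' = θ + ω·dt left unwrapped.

(-3.4845, -3.3763, 1.3208)

θ' = 1.5708 + -0.5·0.5 = 1.3208
R = v/ω = 0.25/-0.5 = -0.5000
x' = -3.5 + -0.5000·(sin 1.3208 − sin 1.5708) = -3.4845
y' = -3.5 − -0.5000·(cos 1.3208 − cos 1.5708) = -3.3763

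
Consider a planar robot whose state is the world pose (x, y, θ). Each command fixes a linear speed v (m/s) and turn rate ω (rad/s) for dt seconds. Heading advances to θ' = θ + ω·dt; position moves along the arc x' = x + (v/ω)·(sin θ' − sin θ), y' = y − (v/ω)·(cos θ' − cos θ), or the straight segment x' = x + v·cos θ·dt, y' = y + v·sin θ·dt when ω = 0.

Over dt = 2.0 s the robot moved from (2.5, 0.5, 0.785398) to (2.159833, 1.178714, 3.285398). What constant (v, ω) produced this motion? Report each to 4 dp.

Δθ = 3.285398 − 0.785398 = 2.500000
ω = Δθ/dt = 2.500000/2.0 = 1.2500
R = −Δy/(cos θ' − cos θ) = 0.4000
v = R·ω = 0.4000·1.2500 = 0.5000

v = 0.5000, ω = 1.2500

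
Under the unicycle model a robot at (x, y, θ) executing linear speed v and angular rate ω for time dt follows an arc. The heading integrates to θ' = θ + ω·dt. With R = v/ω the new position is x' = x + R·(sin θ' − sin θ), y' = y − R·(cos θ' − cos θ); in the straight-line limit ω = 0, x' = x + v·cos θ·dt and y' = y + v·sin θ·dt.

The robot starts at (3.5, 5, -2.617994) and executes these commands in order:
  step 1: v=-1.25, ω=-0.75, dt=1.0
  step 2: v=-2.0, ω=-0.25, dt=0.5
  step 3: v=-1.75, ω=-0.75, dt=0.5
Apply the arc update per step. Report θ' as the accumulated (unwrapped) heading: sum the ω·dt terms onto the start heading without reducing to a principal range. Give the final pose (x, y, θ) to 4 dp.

(6.4120, 4.4496, -3.8680)

step 1: θ'=-3.3680 (R=1.6667) → pose (4.7075, 5.1808, -3.3680)
step 2: θ'=-3.4930 (R=8.0000) → pose (5.6654, 4.8960, -3.4930)
step 3: θ'=-3.8680 (R=2.3333) → pose (6.4120, 4.4496, -3.8680)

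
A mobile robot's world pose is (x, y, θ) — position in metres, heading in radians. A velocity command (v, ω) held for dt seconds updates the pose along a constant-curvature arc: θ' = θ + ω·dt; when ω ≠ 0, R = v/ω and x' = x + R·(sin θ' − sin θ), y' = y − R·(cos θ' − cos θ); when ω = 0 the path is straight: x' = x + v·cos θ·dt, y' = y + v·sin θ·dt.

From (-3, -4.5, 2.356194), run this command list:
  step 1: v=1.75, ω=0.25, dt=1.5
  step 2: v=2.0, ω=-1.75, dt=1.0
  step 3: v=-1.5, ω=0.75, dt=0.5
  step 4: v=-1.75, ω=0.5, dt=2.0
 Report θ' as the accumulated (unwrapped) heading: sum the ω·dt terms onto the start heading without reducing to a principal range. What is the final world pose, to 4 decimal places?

step 1: θ'=2.7312 (R=7.0000) → pose (-5.1569, -3.0310, 2.7312)
step 2: θ'=0.9812 (R=-1.1429) → pose (-5.6509, -1.3476, 0.9812)
step 3: θ'=1.3562 (R=-2.0000) → pose (-5.9427, -2.0337, 1.3562)
step 4: θ'=2.3562 (R=-3.5000) → pose (-4.9978, -5.2540, 2.3562)

(-4.9978, -5.2540, 2.3562)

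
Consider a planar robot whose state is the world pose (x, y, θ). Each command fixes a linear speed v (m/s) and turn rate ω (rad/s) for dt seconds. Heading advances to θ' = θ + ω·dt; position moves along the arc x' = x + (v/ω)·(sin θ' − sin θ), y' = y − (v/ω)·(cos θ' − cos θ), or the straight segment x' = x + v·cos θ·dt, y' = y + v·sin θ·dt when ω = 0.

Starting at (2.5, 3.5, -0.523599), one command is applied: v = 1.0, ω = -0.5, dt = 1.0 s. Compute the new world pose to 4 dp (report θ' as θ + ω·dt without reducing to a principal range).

θ' = -0.5236 + -0.5·1.0 = -1.0236
R = v/ω = 1.0/-0.5 = -2.0000
x' = 2.5 + -2.0000·(sin -1.0236 − sin -0.5236) = 3.2080
y' = 3.5 − -2.0000·(cos -1.0236 − cos -0.5236) = 2.8085

(3.2080, 2.8085, -1.0236)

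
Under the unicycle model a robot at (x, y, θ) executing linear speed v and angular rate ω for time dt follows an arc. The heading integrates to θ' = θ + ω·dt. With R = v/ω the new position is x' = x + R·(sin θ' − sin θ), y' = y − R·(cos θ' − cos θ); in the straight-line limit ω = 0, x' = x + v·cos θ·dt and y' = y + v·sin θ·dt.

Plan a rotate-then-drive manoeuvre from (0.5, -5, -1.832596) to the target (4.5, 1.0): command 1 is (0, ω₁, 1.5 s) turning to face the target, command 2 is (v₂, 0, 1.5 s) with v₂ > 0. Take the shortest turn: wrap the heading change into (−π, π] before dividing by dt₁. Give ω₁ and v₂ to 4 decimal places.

ω₁ = 1.8769, v₂ = 4.8074

heading to target = atan2(1−-5, 4.5−0.5) = 0.9828
Δθ = wrap(0.9828 − -1.8326) = 2.8154; ω₁ = Δθ/dt₁ = 1.8769
distance = √((4.5−0.5)² + (1−-5)²) = 7.2111; v₂ = distance/dt₂ = 4.8074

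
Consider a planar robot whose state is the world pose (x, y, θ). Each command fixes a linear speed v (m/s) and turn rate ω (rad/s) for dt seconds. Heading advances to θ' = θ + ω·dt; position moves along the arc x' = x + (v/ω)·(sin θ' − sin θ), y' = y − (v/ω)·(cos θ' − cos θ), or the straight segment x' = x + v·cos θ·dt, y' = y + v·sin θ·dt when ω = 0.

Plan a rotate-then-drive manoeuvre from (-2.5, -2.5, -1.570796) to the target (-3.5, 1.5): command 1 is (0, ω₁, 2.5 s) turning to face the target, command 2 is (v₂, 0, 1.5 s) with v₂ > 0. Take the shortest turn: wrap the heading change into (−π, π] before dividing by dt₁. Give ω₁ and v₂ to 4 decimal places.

ω₁ = -1.1586, v₂ = 2.7487

heading to target = atan2(1.5−-2.5, -3.5−-2.5) = 1.8158
Δθ = wrap(1.8158 − -1.5708) = -2.8966; ω₁ = Δθ/dt₁ = -1.1586
distance = √((-3.5−-2.5)² + (1.5−-2.5)²) = 4.1231; v₂ = distance/dt₂ = 2.7487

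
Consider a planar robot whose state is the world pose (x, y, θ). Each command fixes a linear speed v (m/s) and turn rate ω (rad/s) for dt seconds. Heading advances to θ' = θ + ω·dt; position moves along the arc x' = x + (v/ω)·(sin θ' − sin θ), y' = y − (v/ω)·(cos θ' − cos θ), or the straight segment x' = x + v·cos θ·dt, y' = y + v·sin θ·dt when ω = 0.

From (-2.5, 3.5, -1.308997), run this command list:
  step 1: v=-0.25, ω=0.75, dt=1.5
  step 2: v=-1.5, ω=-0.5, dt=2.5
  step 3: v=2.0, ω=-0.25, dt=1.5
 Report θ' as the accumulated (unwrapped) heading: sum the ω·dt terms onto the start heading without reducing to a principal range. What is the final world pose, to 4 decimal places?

step 1: θ'=-0.1840 (R=-0.3333) → pose (-2.7610, 3.7414, -0.1840)
step 2: θ'=-1.4340 (R=3.0000) → pose (-5.1841, 6.2817, -1.4340)
step 3: θ'=-1.8090 (R=-8.0000) → pose (-5.3352, 3.3031, -1.8090)

(-5.3352, 3.3031, -1.8090)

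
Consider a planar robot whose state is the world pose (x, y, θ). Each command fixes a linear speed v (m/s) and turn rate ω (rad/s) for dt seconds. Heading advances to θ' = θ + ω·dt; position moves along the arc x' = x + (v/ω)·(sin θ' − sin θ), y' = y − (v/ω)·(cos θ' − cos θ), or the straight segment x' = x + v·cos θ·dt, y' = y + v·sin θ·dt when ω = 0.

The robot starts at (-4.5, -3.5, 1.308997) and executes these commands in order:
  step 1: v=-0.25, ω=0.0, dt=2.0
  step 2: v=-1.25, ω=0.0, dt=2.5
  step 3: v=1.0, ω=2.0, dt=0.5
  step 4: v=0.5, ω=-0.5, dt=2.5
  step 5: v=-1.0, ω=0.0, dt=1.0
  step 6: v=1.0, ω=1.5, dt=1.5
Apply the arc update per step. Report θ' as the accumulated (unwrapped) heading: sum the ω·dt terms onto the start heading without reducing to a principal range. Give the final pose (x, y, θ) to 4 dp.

step 1: θ'=1.3090 (straight) → pose (-4.6294, -3.9830, 1.3090)
step 2: θ'=1.3090 (straight) → pose (-5.4382, -7.0015, 1.3090)
step 3: θ'=2.3090 (R=0.5000) → pose (-5.5513, -6.5356, 2.3090)
step 4: θ'=1.0590 (R=-1.0000) → pose (-5.6835, -5.3729, 1.0590)
step 5: θ'=1.0590 (straight) → pose (-6.1733, -6.2448, 1.0590)
step 6: θ'=3.3090 (R=0.6667) → pose (-6.8656, -5.2609, 3.3090)

(-6.8656, -5.2609, 3.3090)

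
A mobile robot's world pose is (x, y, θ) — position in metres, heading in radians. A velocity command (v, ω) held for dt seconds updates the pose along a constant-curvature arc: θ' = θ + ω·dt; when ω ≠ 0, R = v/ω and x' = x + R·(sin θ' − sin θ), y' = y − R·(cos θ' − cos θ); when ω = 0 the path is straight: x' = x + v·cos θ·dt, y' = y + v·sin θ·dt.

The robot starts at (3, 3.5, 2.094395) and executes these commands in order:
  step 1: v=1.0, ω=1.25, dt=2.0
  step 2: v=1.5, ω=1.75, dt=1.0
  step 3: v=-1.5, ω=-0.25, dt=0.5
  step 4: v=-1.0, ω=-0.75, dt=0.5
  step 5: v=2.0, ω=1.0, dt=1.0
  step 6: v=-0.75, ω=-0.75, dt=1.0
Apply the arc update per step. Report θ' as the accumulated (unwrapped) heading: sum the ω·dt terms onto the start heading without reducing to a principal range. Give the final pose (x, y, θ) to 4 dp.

step 1: θ'=4.5944 (R=0.8000) → pose (1.5127, 3.1942, 4.5944)
step 2: θ'=6.3444 (R=0.8571) → pose (2.4164, 2.2377, 6.3444)
step 3: θ'=6.2194 (R=6.0000) → pose (1.6668, 2.2387, 6.2194)
step 4: θ'=5.8444 (R=1.3333) → pose (1.1854, 2.3623, 5.8444)
step 5: θ'=6.8444 (R=2.0000) → pose (3.0995, 2.4796, 6.8444)
step 6: θ'=6.0944 (R=1.0000) → pose (2.3796, 2.3440, 6.0944)

(2.3796, 2.3440, 6.0944)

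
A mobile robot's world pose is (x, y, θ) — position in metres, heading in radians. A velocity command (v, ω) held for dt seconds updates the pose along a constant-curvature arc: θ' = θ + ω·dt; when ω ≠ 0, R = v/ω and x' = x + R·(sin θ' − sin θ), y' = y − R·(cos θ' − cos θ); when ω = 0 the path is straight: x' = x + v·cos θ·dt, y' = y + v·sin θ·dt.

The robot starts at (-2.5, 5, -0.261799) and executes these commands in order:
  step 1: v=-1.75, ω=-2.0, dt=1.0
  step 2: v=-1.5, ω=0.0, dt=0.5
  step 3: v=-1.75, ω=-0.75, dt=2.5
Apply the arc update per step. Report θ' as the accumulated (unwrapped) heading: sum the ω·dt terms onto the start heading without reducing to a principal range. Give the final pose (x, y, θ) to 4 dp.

step 1: θ'=-2.2618 (R=0.8750) → pose (-2.9478, 6.4028, -2.2618)
step 2: θ'=-2.2618 (straight) → pose (-2.4698, 6.9808, -2.2618)
step 3: θ'=-4.1368 (R=2.3333) → pose (1.2856, 6.7638, -4.1368)

(1.2856, 6.7638, -4.1368)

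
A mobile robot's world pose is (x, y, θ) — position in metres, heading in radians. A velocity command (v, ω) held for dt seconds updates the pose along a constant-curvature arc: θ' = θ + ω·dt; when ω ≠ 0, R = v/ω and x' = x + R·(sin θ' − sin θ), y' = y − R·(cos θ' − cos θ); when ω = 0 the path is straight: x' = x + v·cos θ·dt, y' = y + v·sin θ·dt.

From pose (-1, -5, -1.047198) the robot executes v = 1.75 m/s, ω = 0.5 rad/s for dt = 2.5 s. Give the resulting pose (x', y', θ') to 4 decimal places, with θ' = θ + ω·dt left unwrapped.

(2.7360, -6.6783, 0.2028)

θ' = -1.0472 + 0.5·2.5 = 0.2028
R = v/ω = 1.75/0.5 = 3.5000
x' = -1 + 3.5000·(sin 0.2028 − sin -1.0472) = 2.7360
y' = -5 − 3.5000·(cos 0.2028 − cos -1.0472) = -6.6783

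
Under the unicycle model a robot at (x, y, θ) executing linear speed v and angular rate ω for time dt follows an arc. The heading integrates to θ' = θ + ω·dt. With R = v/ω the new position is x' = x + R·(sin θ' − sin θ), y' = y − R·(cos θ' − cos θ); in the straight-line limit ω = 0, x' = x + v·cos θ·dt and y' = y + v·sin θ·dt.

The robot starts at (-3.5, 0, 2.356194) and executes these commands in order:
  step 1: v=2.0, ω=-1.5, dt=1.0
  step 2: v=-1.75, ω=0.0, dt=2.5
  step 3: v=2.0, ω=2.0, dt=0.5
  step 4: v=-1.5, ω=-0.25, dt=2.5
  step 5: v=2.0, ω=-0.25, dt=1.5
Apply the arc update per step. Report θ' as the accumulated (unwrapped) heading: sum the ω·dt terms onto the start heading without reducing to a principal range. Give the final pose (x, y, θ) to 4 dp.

step 1: θ'=0.8562 (R=-1.3333) → pose (-3.5643, 1.8166, 0.8562)
step 2: θ'=0.8562 (straight) → pose (-6.4313, -1.4881, 0.8562)
step 3: θ'=1.8562 (R=1.0000) → pose (-6.2271, -0.5513, 1.8562)
step 4: θ'=1.2312 (R=6.0000) → pose (-6.3271, -4.2392, 1.2312)
step 5: θ'=0.8562 (R=-8.0000) → pose (-4.8269, -1.6615, 0.8562)

(-4.8269, -1.6615, 0.8562)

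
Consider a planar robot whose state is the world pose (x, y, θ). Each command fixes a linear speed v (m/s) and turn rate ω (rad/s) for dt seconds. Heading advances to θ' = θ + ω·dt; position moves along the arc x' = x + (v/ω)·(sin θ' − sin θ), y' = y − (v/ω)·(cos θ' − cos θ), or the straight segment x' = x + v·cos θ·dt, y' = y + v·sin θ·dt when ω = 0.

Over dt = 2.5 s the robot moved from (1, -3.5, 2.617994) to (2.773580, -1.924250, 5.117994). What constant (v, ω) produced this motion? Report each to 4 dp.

Δθ = 5.117994 − 2.617994 = 2.500000
ω = Δθ/dt = 2.500000/2.5 = 1.0000
R = Δx/(sin θ' − sin θ) = -1.2500
v = R·ω = -1.2500·1.0000 = -1.2500

v = -1.2500, ω = 1.0000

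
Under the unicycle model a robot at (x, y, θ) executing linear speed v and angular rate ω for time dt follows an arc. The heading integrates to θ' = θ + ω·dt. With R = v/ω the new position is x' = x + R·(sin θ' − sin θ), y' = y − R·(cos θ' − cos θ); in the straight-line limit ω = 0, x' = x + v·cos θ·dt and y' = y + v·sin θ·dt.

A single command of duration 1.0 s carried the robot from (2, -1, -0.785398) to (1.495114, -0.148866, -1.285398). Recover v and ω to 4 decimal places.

v = -1.0000, ω = -0.5000

Δθ = -1.285398 − -0.785398 = -0.500000
ω = Δθ/dt = -0.500000/1.0 = -0.5000
R = −Δy/(cos θ' − cos θ) = 2.0000
v = R·ω = 2.0000·-0.5000 = -1.0000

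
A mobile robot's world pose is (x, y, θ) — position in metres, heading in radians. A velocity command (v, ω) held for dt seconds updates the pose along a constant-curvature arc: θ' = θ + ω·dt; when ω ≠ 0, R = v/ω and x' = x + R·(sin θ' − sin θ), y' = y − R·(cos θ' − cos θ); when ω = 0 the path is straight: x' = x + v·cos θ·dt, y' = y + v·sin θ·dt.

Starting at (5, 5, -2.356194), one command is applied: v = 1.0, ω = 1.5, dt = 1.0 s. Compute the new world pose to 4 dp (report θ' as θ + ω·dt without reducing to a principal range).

(4.9678, 4.0917, -0.8562)

θ' = -2.3562 + 1.5·1.0 = -0.8562
R = v/ω = 1.0/1.5 = 0.6667
x' = 5 + 0.6667·(sin -0.8562 − sin -2.3562) = 4.9678
y' = 5 − 0.6667·(cos -0.8562 − cos -2.3562) = 4.0917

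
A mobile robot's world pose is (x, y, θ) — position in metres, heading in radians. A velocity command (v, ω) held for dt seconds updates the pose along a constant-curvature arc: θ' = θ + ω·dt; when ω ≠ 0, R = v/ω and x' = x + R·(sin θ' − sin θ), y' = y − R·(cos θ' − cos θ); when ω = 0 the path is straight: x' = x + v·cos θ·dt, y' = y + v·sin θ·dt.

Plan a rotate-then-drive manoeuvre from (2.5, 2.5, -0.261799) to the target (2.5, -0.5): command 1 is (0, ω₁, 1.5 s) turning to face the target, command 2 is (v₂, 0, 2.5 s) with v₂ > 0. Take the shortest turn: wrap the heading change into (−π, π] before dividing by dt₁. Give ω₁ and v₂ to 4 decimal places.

heading to target = atan2(-0.5−2.5, 2.5−2.5) = -1.5708
Δθ = wrap(-1.5708 − -0.2618) = -1.3090; ω₁ = Δθ/dt₁ = -0.8727
distance = √((2.5−2.5)² + (-0.5−2.5)²) = 3.0000; v₂ = distance/dt₂ = 1.2000

ω₁ = -0.8727, v₂ = 1.2000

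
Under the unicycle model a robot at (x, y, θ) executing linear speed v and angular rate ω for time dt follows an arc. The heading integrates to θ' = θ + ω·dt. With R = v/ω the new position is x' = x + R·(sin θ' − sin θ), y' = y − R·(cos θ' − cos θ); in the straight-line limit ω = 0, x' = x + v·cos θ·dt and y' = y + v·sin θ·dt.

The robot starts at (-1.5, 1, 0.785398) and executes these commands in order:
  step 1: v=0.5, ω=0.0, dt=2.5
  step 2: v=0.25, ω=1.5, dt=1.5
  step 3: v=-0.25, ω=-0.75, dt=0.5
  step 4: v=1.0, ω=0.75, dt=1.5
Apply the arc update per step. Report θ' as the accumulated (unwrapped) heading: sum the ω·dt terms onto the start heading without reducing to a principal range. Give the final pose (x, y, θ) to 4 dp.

step 1: θ'=0.7854 (straight) → pose (-0.6161, 1.8839, 0.7854)
step 2: θ'=3.0354 (R=0.1667) → pose (-0.7163, 2.1675, 3.0354)
step 3: θ'=2.6604 (R=0.3333) → pose (-0.5974, 2.1315, 2.6604)
step 4: θ'=3.7854 (R=1.3333) → pose (-2.0148, 2.0160, 3.7854)

(-2.0148, 2.0160, 3.7854)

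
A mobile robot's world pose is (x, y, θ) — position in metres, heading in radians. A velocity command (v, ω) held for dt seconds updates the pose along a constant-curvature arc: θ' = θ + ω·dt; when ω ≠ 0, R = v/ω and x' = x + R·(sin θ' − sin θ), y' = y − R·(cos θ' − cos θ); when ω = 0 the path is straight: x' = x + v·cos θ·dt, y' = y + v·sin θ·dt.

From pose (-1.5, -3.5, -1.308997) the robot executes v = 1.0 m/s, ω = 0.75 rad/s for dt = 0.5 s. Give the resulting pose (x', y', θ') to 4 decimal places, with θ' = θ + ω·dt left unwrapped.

(-1.2841, -3.9477, -0.9340)

θ' = -1.3090 + 0.75·0.5 = -0.9340
R = v/ω = 1.0/0.75 = 1.3333
x' = -1.5 + 1.3333·(sin -0.9340 − sin -1.3090) = -1.2841
y' = -3.5 − 1.3333·(cos -0.9340 − cos -1.3090) = -3.9477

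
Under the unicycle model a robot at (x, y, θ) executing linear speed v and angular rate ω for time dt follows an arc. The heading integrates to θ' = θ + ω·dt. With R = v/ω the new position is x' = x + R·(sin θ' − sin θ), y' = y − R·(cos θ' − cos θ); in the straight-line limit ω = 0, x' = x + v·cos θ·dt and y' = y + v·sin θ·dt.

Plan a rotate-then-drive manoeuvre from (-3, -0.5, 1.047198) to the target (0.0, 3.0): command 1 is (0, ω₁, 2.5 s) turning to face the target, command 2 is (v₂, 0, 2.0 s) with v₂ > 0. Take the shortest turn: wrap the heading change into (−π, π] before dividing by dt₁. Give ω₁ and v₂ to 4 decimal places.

heading to target = atan2(3−-0.5, 0−-3) = 0.8622
Δθ = wrap(0.8622 − 1.0472) = -0.1850; ω₁ = Δθ/dt₁ = -0.0740
distance = √((0−-3)² + (3−-0.5)²) = 4.6098; v₂ = distance/dt₂ = 2.3049

ω₁ = -0.0740, v₂ = 2.3049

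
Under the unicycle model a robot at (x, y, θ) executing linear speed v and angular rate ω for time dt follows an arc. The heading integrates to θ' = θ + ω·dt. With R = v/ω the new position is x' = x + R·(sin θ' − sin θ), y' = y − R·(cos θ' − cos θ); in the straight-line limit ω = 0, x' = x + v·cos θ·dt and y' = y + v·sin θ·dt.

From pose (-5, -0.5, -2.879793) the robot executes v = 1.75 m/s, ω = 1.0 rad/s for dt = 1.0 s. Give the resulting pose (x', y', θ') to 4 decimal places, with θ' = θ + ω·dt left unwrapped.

(-6.2142, -1.6582, -1.8798)

θ' = -2.8798 + 1.0·1.0 = -1.8798
R = v/ω = 1.75/1.0 = 1.7500
x' = -5 + 1.7500·(sin -1.8798 − sin -2.8798) = -6.2142
y' = -0.5 − 1.7500·(cos -1.8798 − cos -2.8798) = -1.6582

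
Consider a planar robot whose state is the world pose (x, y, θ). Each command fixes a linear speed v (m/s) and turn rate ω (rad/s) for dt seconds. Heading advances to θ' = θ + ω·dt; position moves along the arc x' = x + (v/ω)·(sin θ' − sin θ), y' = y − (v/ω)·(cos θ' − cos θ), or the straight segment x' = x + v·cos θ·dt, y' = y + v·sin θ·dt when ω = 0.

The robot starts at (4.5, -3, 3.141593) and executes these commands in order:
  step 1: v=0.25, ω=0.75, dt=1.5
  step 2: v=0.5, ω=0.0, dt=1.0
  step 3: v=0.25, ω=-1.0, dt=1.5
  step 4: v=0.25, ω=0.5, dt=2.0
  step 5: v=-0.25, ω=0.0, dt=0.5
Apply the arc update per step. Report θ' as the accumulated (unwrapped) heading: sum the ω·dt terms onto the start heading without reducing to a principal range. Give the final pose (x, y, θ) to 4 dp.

step 1: θ'=4.2666 (R=0.3333) → pose (4.1992, -3.1896, 4.2666)
step 2: θ'=4.2666 (straight) → pose (3.9837, -3.6407, 4.2666)
step 3: θ'=2.7666 (R=-0.2500) → pose (3.6665, -3.7656, 2.7666)
step 4: θ'=3.7666 (R=0.5000) → pose (3.1908, -3.8253, 3.7666)
step 5: θ'=3.7666 (straight) → pose (3.2922, -3.7522, 3.7666)

(3.2922, -3.7522, 3.7666)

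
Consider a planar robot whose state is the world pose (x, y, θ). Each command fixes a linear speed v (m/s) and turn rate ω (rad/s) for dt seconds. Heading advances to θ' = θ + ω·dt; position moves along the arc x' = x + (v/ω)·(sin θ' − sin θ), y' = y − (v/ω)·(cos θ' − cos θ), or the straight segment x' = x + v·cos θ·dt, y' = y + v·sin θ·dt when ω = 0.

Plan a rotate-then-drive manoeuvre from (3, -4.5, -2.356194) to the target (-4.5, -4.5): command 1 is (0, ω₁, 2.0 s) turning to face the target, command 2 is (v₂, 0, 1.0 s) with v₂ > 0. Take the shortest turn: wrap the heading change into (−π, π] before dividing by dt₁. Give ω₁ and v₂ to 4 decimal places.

ω₁ = -0.3927, v₂ = 7.5000

heading to target = atan2(-4.5−-4.5, -4.5−3) = 3.1416
Δθ = wrap(3.1416 − -2.3562) = -0.7854; ω₁ = Δθ/dt₁ = -0.3927
distance = √((-4.5−3)² + (-4.5−-4.5)²) = 7.5000; v₂ = distance/dt₂ = 7.5000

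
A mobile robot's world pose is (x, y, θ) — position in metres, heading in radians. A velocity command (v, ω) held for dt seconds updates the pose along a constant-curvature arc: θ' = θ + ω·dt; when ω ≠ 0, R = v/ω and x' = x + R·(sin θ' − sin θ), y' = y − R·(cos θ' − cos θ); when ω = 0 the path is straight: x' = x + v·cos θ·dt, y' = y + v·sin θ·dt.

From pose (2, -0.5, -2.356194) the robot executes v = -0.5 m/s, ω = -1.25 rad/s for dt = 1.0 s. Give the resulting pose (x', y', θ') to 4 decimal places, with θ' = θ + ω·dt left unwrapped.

(2.4621, -0.4252, -3.6062)

θ' = -2.3562 + -1.25·1.0 = -3.6062
R = v/ω = -0.5/-1.25 = 0.4000
x' = 2 + 0.4000·(sin -3.6062 − sin -2.3562) = 2.4621
y' = -0.5 − 0.4000·(cos -3.6062 − cos -2.3562) = -0.4252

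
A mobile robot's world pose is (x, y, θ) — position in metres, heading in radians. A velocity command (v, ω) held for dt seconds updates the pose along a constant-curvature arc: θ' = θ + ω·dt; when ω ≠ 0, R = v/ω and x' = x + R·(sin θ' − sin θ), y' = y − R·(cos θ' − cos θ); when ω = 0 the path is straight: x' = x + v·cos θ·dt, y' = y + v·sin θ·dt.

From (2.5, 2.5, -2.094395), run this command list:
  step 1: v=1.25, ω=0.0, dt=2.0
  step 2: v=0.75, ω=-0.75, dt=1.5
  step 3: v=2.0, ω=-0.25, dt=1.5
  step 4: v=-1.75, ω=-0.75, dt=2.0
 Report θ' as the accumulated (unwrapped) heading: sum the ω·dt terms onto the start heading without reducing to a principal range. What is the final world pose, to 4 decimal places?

step 1: θ'=-2.0944 (straight) → pose (1.2500, 0.3349, -2.0944)
step 2: θ'=-3.2194 (R=-1.0000) → pose (0.3063, -0.1620, -3.2194)
step 3: θ'=-3.5944 (R=-8.0000) → pose (-2.5719, 0.6200, -3.5944)
step 4: θ'=-5.0944 (R=2.3333) → pose (-1.4275, -2.3481, -5.0944)

(-1.4275, -2.3481, -5.0944)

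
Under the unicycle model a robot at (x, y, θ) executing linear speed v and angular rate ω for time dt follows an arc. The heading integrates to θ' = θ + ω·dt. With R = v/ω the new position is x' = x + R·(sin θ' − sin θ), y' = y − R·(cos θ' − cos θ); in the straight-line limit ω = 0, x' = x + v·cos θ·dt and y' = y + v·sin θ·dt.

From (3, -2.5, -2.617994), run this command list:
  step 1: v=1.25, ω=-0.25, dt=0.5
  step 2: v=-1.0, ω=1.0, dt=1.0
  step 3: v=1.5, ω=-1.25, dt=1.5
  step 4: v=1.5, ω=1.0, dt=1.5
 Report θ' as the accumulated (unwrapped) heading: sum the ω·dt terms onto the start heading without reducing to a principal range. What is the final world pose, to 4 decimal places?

(-0.6637, -3.4409, -2.1180)

step 1: θ'=-2.7430 (R=-5.0000) → pose (2.4406, -2.7779, -2.7430)
step 2: θ'=-1.7430 (R=-1.0000) → pose (3.0377, -2.0276, -1.7430)
step 3: θ'=-3.6180 (R=-1.2000) → pose (1.3052, -2.8884, -3.6180)
step 4: θ'=-2.1180 (R=1.5000) → pose (-0.6637, -3.4409, -2.1180)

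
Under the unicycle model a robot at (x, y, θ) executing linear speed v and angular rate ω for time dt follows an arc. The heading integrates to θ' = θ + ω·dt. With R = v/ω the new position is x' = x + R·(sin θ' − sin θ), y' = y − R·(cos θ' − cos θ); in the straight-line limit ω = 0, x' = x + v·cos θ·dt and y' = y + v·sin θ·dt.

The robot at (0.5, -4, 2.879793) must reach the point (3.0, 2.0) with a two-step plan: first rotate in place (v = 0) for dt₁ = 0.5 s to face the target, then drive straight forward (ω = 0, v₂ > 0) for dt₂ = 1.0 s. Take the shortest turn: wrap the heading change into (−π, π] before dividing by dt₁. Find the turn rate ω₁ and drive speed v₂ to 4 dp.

ω₁ = -3.4076, v₂ = 6.5000

heading to target = atan2(2−-4, 3−0.5) = 1.1760
Δθ = wrap(1.1760 − 2.8798) = -1.7038; ω₁ = Δθ/dt₁ = -3.4076
distance = √((3−0.5)² + (2−-4)²) = 6.5000; v₂ = distance/dt₂ = 6.5000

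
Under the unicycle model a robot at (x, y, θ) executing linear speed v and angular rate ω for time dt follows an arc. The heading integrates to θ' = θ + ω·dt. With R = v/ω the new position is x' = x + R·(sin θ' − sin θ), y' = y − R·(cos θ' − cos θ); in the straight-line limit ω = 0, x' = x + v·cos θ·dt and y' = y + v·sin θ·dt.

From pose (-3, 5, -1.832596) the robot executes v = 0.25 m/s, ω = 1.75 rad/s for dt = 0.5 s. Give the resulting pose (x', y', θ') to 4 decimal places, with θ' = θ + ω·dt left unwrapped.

θ' = -1.8326 + 1.75·0.5 = -0.9576
R = v/ω = 0.25/1.75 = 0.1429
x' = -3 + 0.1429·(sin -0.9576 − sin -1.8326) = -2.9788
y' = 5 − 0.1429·(cos -0.9576 − cos -1.8326) = 4.8808

(-2.9788, 4.8808, -0.9576)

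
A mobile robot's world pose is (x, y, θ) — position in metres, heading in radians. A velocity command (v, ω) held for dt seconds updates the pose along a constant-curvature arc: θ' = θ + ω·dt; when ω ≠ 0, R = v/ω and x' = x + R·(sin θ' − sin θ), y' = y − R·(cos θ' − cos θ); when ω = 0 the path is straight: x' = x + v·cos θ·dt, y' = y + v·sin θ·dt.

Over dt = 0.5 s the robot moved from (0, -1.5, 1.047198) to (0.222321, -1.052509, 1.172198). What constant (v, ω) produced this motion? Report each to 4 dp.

Δθ = 1.172198 − 1.047198 = 0.125000
ω = Δθ/dt = 0.125000/0.5 = 0.2500
R = −Δy/(cos θ' − cos θ) = 4.0000
v = R·ω = 4.0000·0.2500 = 1.0000

v = 1.0000, ω = 0.2500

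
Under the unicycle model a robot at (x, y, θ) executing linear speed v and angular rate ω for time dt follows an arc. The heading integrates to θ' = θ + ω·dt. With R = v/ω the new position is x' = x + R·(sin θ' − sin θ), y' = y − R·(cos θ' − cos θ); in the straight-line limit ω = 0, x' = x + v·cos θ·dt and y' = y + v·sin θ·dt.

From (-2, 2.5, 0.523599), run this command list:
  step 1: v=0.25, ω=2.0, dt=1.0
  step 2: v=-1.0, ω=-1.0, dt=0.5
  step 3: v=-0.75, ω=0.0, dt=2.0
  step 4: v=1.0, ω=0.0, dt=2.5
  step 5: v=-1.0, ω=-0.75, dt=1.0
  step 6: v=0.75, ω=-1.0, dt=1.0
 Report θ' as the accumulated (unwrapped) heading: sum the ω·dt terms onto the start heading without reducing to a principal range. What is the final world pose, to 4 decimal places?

step 1: θ'=2.5236 (R=0.1250) → pose (-1.9901, 2.7101, 2.5236)
step 2: θ'=2.0236 (R=1.0000) → pose (-1.6703, 2.3326, 2.0236)
step 3: θ'=2.0236 (straight) → pose (-1.0140, 0.9837, 2.0236)
step 4: θ'=2.0236 (straight) → pose (-2.1077, 3.2318, 2.0236)
step 5: θ'=1.2736 (R=1.3333) → pose (-2.0318, 2.2580, 1.2736)
step 6: θ'=0.2736 (R=-0.7500) → pose (-1.5174, 2.7605, 0.2736)

(-1.5174, 2.7605, 0.2736)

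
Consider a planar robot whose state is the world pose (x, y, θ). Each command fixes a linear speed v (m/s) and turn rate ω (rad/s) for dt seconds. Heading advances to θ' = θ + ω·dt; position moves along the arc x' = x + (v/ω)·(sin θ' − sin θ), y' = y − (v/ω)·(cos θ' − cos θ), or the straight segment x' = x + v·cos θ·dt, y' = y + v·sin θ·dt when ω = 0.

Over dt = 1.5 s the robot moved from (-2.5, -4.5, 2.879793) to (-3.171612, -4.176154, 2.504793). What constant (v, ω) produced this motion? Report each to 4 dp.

v = 0.5000, ω = -0.2500

Δθ = 2.504793 − 2.879793 = -0.375000
ω = Δθ/dt = -0.375000/1.5 = -0.2500
R = Δx/(sin θ' − sin θ) = -2.0000
v = R·ω = -2.0000·-0.2500 = 0.5000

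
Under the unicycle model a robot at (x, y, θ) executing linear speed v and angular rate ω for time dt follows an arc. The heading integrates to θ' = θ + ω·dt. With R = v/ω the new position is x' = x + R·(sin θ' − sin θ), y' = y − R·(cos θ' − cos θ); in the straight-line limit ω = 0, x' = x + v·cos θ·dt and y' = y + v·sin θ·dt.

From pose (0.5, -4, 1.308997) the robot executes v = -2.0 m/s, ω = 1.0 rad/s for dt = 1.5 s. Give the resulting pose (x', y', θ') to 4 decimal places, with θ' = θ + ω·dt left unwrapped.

(1.7789, -6.4080, 2.8090)

θ' = 1.3090 + 1.0·1.5 = 2.8090
R = v/ω = -2.0/1.0 = -2.0000
x' = 0.5 + -2.0000·(sin 2.8090 − sin 1.3090) = 1.7789
y' = -4 − -2.0000·(cos 2.8090 − cos 1.3090) = -6.4080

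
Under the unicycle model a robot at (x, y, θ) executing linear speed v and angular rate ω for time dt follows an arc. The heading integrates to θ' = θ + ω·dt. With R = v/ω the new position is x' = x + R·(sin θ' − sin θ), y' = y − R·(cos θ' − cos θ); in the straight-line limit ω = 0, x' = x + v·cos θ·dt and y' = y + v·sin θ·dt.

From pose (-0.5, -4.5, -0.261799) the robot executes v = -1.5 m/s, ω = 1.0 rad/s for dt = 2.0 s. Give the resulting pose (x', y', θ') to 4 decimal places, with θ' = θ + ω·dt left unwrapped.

(-2.3673, -6.1988, 1.7382)

θ' = -0.2618 + 1.0·2.0 = 1.7382
R = v/ω = -1.5/1.0 = -1.5000
x' = -0.5 + -1.5000·(sin 1.7382 − sin -0.2618) = -2.3673
y' = -4.5 − -1.5000·(cos 1.7382 − cos -0.2618) = -6.1988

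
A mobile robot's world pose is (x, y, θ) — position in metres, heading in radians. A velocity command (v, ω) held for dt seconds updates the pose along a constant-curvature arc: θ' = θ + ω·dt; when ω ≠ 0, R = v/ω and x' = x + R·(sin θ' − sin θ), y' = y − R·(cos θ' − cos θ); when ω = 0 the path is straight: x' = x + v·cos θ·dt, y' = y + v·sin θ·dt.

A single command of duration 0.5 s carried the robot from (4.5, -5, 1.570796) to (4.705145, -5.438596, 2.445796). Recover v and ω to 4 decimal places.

Δθ = 2.445796 − 1.570796 = 0.875000
ω = Δθ/dt = 0.875000/0.5 = 1.7500
R = −Δy/(cos θ' − cos θ) = -0.5714
v = R·ω = -0.5714·1.7500 = -1.0000

v = -1.0000, ω = 1.7500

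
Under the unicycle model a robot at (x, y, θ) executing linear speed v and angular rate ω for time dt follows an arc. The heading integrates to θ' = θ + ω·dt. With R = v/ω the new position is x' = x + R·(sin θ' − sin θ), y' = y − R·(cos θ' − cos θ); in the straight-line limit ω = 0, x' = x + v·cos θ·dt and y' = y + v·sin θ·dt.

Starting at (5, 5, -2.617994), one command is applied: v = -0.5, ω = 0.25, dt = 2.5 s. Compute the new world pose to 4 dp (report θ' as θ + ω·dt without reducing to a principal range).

(5.8244, 5.9125, -1.9930)

θ' = -2.6180 + 0.25·2.5 = -1.9930
R = v/ω = -0.5/0.25 = -2.0000
x' = 5 + -2.0000·(sin -1.9930 − sin -2.6180) = 5.8244
y' = 5 − -2.0000·(cos -1.9930 − cos -2.6180) = 5.9125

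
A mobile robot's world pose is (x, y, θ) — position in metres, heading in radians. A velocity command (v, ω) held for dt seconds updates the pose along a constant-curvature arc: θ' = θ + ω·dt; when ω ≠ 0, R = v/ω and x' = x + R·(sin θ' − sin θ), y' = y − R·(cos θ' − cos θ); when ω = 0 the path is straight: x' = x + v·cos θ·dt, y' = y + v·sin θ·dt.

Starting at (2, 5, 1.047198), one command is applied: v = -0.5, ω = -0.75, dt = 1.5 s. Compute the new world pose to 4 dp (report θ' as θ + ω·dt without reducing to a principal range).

θ' = 1.0472 + -0.75·1.5 = -0.0778
R = v/ω = -0.5/-0.75 = 0.6667
x' = 2 + 0.6667·(sin -0.0778 − sin 1.0472) = 1.3708
y' = 5 − 0.6667·(cos -0.0778 − cos 1.0472) = 4.6687

(1.3708, 4.6687, -0.0778)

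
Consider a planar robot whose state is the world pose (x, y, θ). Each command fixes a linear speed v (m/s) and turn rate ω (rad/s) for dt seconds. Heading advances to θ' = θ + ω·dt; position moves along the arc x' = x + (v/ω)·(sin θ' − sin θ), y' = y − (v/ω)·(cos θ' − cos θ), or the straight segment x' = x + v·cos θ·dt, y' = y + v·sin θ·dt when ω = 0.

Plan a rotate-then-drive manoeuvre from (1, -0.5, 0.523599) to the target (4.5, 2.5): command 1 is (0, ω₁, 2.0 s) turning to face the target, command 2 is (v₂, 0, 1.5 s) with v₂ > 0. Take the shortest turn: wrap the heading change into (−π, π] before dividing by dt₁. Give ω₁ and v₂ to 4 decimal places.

ω₁ = 0.0925, v₂ = 3.0732

heading to target = atan2(2.5−-0.5, 4.5−1) = 0.7086
Δθ = wrap(0.7086 − 0.5236) = 0.1850; ω₁ = Δθ/dt₁ = 0.0925
distance = √((4.5−1)² + (2.5−-0.5)²) = 4.6098; v₂ = distance/dt₂ = 3.0732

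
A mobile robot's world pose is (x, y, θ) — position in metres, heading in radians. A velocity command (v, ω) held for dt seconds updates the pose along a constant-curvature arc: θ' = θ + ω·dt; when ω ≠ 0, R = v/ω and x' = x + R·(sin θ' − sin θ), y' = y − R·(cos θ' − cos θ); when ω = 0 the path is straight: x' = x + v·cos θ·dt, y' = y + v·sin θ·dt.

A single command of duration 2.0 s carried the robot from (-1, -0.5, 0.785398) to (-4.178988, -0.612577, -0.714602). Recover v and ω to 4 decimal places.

v = -1.7500, ω = -0.7500

Δθ = -0.714602 − 0.785398 = -1.500000
ω = Δθ/dt = -1.500000/2.0 = -0.7500
R = Δx/(sin θ' − sin θ) = 2.3333
v = R·ω = 2.3333·-0.7500 = -1.7500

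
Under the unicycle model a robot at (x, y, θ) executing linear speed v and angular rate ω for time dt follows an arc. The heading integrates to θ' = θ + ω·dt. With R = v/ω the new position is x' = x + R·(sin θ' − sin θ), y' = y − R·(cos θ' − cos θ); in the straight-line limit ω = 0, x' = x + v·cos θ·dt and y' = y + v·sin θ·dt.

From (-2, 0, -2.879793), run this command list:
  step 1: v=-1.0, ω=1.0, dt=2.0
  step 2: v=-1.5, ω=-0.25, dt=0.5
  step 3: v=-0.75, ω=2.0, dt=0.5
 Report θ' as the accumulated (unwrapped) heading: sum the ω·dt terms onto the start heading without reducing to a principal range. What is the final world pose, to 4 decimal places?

(-2.2436, 2.3834, -0.0048)

step 1: θ'=-0.8798 (R=-1.0000) → pose (-1.4882, 1.6032, -0.8798)
step 2: θ'=-1.0048 (R=6.0000) → pose (-1.9289, 2.2095, -1.0048)
step 3: θ'=-0.0048 (R=-0.3750) → pose (-2.2436, 2.3834, -0.0048)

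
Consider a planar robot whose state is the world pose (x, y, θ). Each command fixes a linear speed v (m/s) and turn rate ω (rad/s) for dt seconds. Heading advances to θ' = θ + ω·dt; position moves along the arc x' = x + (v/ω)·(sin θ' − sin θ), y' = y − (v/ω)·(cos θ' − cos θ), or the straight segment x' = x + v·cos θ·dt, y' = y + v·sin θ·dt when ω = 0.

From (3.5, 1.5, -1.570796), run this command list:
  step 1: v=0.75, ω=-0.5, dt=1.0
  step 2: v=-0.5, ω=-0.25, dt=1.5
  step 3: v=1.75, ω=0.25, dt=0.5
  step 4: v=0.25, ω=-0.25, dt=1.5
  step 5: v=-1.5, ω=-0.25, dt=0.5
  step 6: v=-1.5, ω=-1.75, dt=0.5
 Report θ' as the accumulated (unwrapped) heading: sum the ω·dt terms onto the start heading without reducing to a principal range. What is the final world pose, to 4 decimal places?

step 1: θ'=-2.0708 (R=-1.5000) → pose (3.3164, 0.7809, -2.0708)
step 2: θ'=-2.4458 (R=2.0000) → pose (3.7895, 1.3571, -2.4458)
step 3: θ'=-2.3208 (R=7.0000) → pose (3.1547, 0.7558, -2.3208)
step 4: θ'=-2.6958 (R=-1.0000) → pose (2.8542, 0.5351, -2.6958)
step 5: θ'=-2.8208 (R=6.0000) → pose (3.5493, 0.8154, -2.8208)
step 6: θ'=-3.6958 (R=0.8571) → pose (4.2707, 0.7309, -3.6958)

(4.2707, 0.7309, -3.6958)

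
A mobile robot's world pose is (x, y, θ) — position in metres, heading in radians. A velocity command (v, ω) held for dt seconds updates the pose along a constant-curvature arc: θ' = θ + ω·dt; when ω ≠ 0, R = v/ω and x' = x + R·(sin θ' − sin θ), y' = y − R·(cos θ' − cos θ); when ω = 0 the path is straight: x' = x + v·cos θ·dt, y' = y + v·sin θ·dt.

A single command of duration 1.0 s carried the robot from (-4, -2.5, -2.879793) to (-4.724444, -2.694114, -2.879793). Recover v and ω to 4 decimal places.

v = 0.7500, ω = 0.0000

Δθ = -2.879793 − -2.879793 = 0.000000
ω = Δθ/dt = 0.000000/1.0 = 0.0000
ω = 0 → v = (Δx·cos θ + Δy·sin θ)/dt = 0.7500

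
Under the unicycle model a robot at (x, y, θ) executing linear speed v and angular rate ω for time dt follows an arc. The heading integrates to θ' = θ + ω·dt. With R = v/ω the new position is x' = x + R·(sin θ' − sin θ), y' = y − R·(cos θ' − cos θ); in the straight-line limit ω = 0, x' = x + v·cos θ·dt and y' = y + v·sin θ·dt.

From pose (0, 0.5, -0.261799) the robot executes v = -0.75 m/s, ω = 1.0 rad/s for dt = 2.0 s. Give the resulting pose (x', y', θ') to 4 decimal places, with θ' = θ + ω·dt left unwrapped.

θ' = -0.2618 + 1.0·2.0 = 1.7382
R = v/ω = -0.75/1.0 = -0.7500
x' = 0 + -0.7500·(sin 1.7382 − sin -0.2618) = -0.9336
y' = 0.5 − -0.7500·(cos 1.7382 − cos -0.2618) = -0.3494

(-0.9336, -0.3494, 1.7382)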